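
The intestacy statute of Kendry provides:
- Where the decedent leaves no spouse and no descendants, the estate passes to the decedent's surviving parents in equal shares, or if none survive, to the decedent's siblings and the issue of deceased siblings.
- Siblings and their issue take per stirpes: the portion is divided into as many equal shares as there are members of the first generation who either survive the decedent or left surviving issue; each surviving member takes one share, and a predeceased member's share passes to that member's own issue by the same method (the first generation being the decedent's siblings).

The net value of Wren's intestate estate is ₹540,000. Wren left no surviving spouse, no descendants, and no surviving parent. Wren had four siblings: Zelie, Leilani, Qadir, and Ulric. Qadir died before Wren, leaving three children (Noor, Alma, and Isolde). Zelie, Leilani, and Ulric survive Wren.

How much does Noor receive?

Noor receives ₹45,000.

The entire ₹540,000 passes to the siblings and their issue.
That amount (₹540,000) is divided into 4 shares of ₹135,000: Zelie, Leilani, and Ulric each take ₹135,000; Qadir's ₹135,000 share passes to Qadir's issue.
Qadir's share (₹135,000) is divided into 3 shares of ₹45,000: Noor, Alma, and Isolde each take ₹45,000.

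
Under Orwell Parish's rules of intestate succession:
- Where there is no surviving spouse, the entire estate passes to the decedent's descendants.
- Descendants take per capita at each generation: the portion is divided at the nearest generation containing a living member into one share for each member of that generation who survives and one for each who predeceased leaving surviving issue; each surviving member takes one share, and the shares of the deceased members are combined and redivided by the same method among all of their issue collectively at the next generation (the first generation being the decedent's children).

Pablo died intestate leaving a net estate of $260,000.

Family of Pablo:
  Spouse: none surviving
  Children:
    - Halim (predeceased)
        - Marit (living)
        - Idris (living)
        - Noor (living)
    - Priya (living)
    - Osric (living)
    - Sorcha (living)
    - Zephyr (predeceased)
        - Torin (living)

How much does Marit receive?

Marit receives $26,000.

The entire $260,000 passes to the descendants.
That amount ($260,000) is divided at the children's generation into 5 shares of $52,000. Priya, Osric, and Sorcha each take $52,000. The 2 shares of the deceased (Halim and Zephyr) are combined into a pool of $104,000.
That pool ($104,000) is divided at the grandchildren's generation equally among Marit, Idris, Noor, and Torin: $26,000 each.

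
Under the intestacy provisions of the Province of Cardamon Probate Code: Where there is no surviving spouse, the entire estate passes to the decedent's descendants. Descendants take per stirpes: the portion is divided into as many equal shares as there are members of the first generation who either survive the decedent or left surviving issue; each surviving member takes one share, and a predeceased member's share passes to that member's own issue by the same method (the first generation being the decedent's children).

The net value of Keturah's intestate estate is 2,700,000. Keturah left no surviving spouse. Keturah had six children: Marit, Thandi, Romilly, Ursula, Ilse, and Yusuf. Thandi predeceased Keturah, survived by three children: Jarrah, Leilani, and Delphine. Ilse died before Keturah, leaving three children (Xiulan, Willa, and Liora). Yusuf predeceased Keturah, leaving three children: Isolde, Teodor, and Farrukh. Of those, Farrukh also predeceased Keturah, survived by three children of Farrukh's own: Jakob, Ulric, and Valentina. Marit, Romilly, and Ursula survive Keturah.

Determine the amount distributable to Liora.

The entire 2,700,000 passes to the descendants.
That amount (2,700,000) is divided into 6 shares of 450,000: Marit, Romilly, and Ursula each take 450,000; Thandi's 450,000 share passes to Thandi's issue; Ilse's 450,000 share passes to Ilse's issue; Yusuf's 450,000 share passes to Yusuf's issue.
Thandi's share (450,000) is divided into 3 shares of 150,000: Jarrah, Leilani, and Delphine each take 150,000.
Ilse's share (450,000) is divided into 3 shares of 150,000: Xiulan, Willa, and Liora each take 150,000.
Yusuf's share (450,000) is divided into 3 shares of 150,000: Isolde and Teodor each take 150,000; Farrukh's 150,000 share passes to Farrukh's issue.
Farrukh's share (150,000) is divided into 3 shares of 50,000: Jakob, Ulric, and Valentina each take 50,000.

Liora receives 150,000.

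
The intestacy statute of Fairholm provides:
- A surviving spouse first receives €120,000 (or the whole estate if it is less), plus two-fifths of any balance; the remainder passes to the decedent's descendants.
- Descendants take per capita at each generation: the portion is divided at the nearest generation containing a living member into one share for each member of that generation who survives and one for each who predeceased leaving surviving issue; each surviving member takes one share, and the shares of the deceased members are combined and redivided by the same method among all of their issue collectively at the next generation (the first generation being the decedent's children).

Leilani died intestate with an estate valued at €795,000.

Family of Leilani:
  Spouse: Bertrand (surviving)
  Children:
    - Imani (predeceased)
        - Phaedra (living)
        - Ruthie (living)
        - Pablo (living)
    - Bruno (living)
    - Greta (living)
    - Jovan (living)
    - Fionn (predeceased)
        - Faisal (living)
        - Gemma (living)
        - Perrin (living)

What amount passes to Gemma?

Bertrand first takes €120,000, leaving a balance of €675,000. Bertrand then takes two-fifths of the balance (€270,000), for a total of €390,000. The remaining €405,000 passes to the descendants.
The descendants' portion (€405,000) is divided at the children's generation into 5 shares of €81,000. Bruno, Greta, and Jovan each take €81,000. The 2 shares of the deceased (Imani and Fionn) are combined into a pool of €162,000.
That pool (€162,000) is divided at the grandchildren's generation equally among Phaedra, Ruthie, Pablo, Faisal, Gemma, and Perrin: €27,000 each.

Gemma receives €27,000.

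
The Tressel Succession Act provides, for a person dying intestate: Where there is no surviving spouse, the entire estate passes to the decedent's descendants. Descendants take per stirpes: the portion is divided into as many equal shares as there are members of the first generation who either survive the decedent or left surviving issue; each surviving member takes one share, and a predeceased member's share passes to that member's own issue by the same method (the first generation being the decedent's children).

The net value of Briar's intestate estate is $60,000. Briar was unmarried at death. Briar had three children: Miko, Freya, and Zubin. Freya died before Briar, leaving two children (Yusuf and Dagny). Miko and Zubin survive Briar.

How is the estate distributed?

The entire $60,000 passes to the descendants.
That amount ($60,000) is divided into 3 shares of $20,000: Miko and Zubin each take $20,000; Freya's $20,000 share passes to Freya's issue.
Freya's share ($20,000) is divided into 2 shares of $10,000: Yusuf and Dagny each take $10,000.

Miko: $20,000; Yusuf: $10,000; Dagny: $10,000; Zubin: $20,000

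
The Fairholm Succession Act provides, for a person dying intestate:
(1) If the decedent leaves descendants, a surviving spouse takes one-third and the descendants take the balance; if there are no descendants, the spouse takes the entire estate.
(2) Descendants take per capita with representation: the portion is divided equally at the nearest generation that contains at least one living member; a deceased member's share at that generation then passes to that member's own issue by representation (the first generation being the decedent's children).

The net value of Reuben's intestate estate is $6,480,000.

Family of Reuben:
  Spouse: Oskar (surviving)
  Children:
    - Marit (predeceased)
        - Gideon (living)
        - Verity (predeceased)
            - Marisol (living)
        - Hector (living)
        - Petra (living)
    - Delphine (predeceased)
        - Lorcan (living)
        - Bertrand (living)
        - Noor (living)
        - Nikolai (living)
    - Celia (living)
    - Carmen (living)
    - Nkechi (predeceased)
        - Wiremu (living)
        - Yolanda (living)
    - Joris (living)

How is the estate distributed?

Oskar takes one-third of $6,480,000 = $2,160,000. The remaining $4,320,000 passes to the descendants.
The descendants' portion ($4,320,000) is divided into 6 shares of $720,000: Celia, Carmen, and Joris each take $720,000; Marit's $720,000 share passes to Marit's issue; Delphine's $720,000 share passes to Delphine's issue; Nkechi's $720,000 share passes to Nkechi's issue.
Marit's share ($720,000) is divided into 4 shares of $180,000: Gideon, Hector, and Petra each take $180,000; Verity's $180,000 share passes to Verity's issue.
Verity's share ($180,000) passes entirely to Marisol.
Delphine's share ($720,000) is divided into 4 shares of $180,000: Lorcan, Bertrand, Noor, and Nikolai each take $180,000.
Nkechi's share ($720,000) is divided into 2 shares of $360,000: Wiremu and Yolanda each take $360,000.

Oskar: $2,160,000; Gideon: $180,000; Marisol: $180,000; Hector: $180,000; Petra: $180,000; Lorcan: $180,000; Bertrand: $180,000; Noor: $180,000; Nikolai: $180,000; Celia: $720,000; Carmen: $720,000; Wiremu: $360,000; Yolanda: $360,000; Joris: $720,000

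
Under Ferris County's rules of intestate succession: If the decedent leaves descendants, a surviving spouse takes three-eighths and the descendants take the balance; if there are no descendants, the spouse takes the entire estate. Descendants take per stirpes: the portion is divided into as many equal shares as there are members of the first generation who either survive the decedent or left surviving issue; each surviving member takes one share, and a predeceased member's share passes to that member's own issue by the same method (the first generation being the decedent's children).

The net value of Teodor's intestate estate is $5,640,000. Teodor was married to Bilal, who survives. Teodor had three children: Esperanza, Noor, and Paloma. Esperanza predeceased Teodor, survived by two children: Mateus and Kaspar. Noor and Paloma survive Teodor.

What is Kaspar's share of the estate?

Kaspar receives $587,500.

Bilal takes three-eighths of $5,640,000 = $2,115,000. The remaining $3,525,000 passes to the descendants.
The descendants' portion ($3,525,000) is divided into 3 shares of $1,175,000: Noor and Paloma each take $1,175,000; Esperanza's $1,175,000 share passes to Esperanza's issue.
Esperanza's share ($1,175,000) is divided into 2 shares of $587,500: Mateus and Kaspar each take $587,500.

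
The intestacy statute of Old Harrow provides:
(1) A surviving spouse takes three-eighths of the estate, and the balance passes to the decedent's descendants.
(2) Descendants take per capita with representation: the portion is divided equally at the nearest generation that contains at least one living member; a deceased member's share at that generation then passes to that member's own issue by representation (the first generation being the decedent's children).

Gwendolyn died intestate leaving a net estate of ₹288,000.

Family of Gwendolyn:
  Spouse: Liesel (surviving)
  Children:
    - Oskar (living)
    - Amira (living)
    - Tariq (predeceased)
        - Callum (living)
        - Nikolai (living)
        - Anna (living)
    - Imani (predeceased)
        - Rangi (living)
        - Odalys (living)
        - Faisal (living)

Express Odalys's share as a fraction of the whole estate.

Odalys receives 5/96 of the estate.

Liesel takes three-eighths of ₹288,000 = ₹108,000. The remaining ₹180,000 passes to the descendants.
The descendants' portion (₹180,000) is divided into 4 shares of ₹45,000: Oskar and Amira each take ₹45,000; Tariq's ₹45,000 share passes to Tariq's issue; Imani's ₹45,000 share passes to Imani's issue.
Tariq's share (₹45,000) is divided into 3 shares of ₹15,000: Callum, Nikolai, and Anna each take ₹15,000.
Imani's share (₹45,000) is divided into 3 shares of ₹15,000: Rangi, Odalys, and Faisal each take ₹15,000.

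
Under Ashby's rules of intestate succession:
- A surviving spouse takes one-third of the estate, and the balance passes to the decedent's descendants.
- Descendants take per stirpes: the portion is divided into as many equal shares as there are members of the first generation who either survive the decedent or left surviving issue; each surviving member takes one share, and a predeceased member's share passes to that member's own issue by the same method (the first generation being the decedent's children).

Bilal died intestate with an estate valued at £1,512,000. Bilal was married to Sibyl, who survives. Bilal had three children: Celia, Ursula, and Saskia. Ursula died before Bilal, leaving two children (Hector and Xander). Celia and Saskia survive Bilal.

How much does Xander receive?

Sibyl takes one-third of £1,512,000 = £504,000. The remaining £1,008,000 passes to the descendants.
The descendants' portion (£1,008,000) is divided into 3 shares of £336,000: Celia and Saskia each take £336,000; Ursula's £336,000 share passes to Ursula's issue.
Ursula's share (£336,000) is divided into 2 shares of £168,000: Hector and Xander each take £168,000.

Xander receives £168,000.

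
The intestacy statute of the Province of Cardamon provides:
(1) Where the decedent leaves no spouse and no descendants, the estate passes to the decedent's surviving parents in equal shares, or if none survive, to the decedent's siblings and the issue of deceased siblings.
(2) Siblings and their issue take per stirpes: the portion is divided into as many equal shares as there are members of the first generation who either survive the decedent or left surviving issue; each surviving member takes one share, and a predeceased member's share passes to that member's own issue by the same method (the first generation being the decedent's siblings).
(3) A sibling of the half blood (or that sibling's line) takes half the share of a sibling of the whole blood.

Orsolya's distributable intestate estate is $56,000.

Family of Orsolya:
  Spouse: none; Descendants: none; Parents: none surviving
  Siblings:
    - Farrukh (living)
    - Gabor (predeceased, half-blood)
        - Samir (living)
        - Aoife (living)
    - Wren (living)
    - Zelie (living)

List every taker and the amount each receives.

The entire $56,000 passes to the siblings and their issue.
Counting each half-blood sibling's line as half a unit, there are 7/2 units in $56,000, so one unit is $16,000. Whole-blood lines (Farrukh, Wren, and Zelie) take $16,000 each; half-blood lines (Gabor) take $8,000 each.
Gabor's share ($8,000) is divided into 2 shares of $4,000: Samir and Aoife each take $4,000.

Farrukh: $16,000; Samir: $4,000; Aoife: $4,000; Wren: $16,000; Zelie: $16,000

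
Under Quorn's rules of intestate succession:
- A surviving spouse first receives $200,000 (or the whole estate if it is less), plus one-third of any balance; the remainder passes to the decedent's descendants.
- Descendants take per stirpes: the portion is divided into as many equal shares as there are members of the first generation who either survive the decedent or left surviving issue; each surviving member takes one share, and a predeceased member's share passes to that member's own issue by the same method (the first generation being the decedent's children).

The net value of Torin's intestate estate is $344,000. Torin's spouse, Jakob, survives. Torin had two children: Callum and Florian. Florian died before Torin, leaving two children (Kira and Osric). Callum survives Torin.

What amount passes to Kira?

Jakob first takes $200,000, leaving a balance of $144,000. Jakob then takes one-third of the balance ($48,000), for a total of $248,000. The remaining $96,000 passes to the descendants.
The descendants' portion ($96,000) is divided into 2 shares of $48,000: Callum takes $48,000; Florian's $48,000 share passes to Florian's issue.
Florian's share ($48,000) is divided into 2 shares of $24,000: Kira and Osric each take $24,000.

Kira receives $24,000.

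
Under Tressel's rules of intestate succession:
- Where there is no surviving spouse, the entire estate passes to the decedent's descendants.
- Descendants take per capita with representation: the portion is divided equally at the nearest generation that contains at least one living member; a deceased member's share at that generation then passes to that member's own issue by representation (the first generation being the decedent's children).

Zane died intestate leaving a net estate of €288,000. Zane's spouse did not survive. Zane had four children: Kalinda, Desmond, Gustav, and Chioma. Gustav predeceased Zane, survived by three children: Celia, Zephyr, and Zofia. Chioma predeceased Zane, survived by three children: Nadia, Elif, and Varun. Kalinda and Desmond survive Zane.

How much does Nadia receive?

Nadia receives €24,000.

The entire €288,000 passes to the descendants.
That amount (€288,000) is divided into 4 shares of €72,000: Kalinda and Desmond each take €72,000; Gustav's €72,000 share passes to Gustav's issue; Chioma's €72,000 share passes to Chioma's issue.
Gustav's share (€72,000) is divided into 3 shares of €24,000: Celia, Zephyr, and Zofia each take €24,000.
Chioma's share (€72,000) is divided into 3 shares of €24,000: Nadia, Elif, and Varun each take €24,000.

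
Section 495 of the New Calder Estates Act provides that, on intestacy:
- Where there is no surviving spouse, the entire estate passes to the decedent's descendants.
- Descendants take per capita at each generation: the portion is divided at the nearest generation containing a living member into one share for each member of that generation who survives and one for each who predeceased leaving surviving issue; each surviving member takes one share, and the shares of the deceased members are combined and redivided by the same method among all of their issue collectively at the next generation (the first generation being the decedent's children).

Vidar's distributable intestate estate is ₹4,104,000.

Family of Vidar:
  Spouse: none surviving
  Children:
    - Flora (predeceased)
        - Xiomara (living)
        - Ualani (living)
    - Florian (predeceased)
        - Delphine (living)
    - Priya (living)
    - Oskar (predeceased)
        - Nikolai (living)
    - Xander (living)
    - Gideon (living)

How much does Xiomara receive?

Xiomara receives ₹513,000.

The entire ₹4,104,000 passes to the descendants.
That amount (₹4,104,000) is divided at the children's generation into 6 shares of ₹684,000. Priya, Xander, and Gideon each take ₹684,000. The 3 shares of the deceased (Flora, Florian, and Oskar) are combined into a pool of ₹2,052,000.
That pool (₹2,052,000) is divided at the grandchildren's generation equally among Xiomara, Ualani, Delphine, and Nikolai: ₹513,000 each.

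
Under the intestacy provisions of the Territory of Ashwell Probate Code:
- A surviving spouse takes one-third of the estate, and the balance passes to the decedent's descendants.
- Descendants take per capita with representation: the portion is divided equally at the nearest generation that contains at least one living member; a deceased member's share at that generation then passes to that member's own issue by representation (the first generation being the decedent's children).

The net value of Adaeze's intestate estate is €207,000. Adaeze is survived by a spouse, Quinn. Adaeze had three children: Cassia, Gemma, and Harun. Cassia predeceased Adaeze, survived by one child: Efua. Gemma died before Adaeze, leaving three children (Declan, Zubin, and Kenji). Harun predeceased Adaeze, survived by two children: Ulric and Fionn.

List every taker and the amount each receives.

Quinn takes one-third of €207,000 = €69,000. The remaining €138,000 passes to the descendants.
No child survives, so the initial division is made at the grandchildren's generation.
The descendants' portion (€138,000) is divided into 6 shares of €23,000: Efua, Declan, Zubin, Kenji, Ulric, and Fionn each take €23,000.

Quinn: €69,000; Efua: €23,000; Declan: €23,000; Zubin: €23,000; Kenji: €23,000; Ulric: €23,000; Fionn: €23,000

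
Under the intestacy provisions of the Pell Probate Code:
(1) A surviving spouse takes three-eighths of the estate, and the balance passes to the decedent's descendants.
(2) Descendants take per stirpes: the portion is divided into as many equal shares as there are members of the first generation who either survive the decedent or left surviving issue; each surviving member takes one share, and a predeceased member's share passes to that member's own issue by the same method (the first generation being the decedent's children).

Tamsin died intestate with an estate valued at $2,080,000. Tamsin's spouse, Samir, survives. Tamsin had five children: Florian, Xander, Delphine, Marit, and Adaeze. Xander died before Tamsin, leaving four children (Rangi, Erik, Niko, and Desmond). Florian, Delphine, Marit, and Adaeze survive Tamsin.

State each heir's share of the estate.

Samir: $780,000; Florian: $260,000; Rangi: $65,000; Erik: $65,000; Niko: $65,000; Desmond: $65,000; Delphine: $260,000; Marit: $260,000; Adaeze: $260,000

Samir takes three-eighths of $2,080,000 = $780,000. The remaining $1,300,000 passes to the descendants.
The descendants' portion ($1,300,000) is divided into 5 shares of $260,000: Florian, Delphine, Marit, and Adaeze each take $260,000; Xander's $260,000 share passes to Xander's issue.
Xander's share ($260,000) is divided into 4 shares of $65,000: Rangi, Erik, Niko, and Desmond each take $65,000.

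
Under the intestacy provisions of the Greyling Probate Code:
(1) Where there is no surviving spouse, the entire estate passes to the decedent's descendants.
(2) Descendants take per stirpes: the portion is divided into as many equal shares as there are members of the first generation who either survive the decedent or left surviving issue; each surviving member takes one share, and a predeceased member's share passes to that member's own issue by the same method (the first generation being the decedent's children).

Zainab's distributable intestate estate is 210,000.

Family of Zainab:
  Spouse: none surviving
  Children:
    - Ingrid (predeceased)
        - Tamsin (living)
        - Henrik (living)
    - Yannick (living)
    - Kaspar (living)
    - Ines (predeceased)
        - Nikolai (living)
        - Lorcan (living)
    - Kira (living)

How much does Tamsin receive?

The entire 210,000 passes to the descendants.
That amount (210,000) is divided into 5 shares of 42,000: Yannick, Kaspar, and Kira each take 42,000; Ingrid's 42,000 share passes to Ingrid's issue; Ines's 42,000 share passes to Ines's issue.
Ingrid's share (42,000) is divided into 2 shares of 21,000: Tamsin and Henrik each take 21,000.
Ines's share (42,000) is divided into 2 shares of 21,000: Nikolai and Lorcan each take 21,000.

Tamsin receives 21,000.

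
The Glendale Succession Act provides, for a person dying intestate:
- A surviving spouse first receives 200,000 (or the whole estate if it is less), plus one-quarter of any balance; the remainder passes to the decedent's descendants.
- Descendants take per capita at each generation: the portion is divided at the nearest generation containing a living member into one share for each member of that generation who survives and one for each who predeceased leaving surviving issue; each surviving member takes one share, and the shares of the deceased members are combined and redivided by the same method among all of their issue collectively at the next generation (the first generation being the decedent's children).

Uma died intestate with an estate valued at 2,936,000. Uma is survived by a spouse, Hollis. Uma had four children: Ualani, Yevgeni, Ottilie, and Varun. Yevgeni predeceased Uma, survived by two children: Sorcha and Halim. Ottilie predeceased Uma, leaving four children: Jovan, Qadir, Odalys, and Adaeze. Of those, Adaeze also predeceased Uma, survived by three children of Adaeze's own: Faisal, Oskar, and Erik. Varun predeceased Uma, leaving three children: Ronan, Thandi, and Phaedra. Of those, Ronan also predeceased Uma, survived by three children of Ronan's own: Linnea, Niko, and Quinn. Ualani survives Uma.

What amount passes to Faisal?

Faisal receives 57,000.

Hollis first takes 200,000, leaving a balance of 2,736,000. Hollis then takes one-quarter of the balance (684,000), for a total of 884,000. The remaining 2,052,000 passes to the descendants.
The descendants' portion (2,052,000) is divided at the children's generation into 4 shares of 513,000. Ualani takes 513,000. The 3 shares of the deceased (Yevgeni, Ottilie, and Varun) are combined into a pool of 1,539,000.
That pool (1,539,000) is divided at the grandchildren's generation into 9 shares of 171,000. Sorcha, Halim, Jovan, Qadir, Odalys, Thandi, and Phaedra each take 171,000. The 2 shares of the deceased (Adaeze and Ronan) are combined into a pool of 342,000.
That pool (342,000) is divided at the great-grandchildren's generation equally among Faisal, Oskar, Erik, Linnea, Niko, and Quinn: 57,000 each.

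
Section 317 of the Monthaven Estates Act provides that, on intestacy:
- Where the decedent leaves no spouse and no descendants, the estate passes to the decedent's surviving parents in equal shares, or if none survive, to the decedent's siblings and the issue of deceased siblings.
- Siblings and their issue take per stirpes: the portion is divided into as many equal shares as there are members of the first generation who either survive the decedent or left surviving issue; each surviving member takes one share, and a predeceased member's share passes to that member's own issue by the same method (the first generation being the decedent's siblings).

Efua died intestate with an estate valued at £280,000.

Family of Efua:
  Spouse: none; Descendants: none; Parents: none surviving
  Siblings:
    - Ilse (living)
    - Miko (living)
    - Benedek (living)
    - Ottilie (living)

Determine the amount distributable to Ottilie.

Ottilie receives £70,000.

The entire £280,000 passes to the siblings and their issue.
That amount (£280,000) is divided into 4 shares of £70,000: Ilse, Miko, Benedek, and Ottilie each take £70,000.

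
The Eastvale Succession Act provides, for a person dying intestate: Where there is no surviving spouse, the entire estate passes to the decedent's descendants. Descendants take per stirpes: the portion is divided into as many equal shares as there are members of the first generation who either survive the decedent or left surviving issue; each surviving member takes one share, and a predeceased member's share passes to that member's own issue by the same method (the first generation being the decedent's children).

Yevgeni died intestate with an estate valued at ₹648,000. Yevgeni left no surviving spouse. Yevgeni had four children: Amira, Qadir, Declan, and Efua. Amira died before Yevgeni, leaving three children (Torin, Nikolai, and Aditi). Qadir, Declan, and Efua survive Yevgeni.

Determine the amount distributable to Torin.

The entire ₹648,000 passes to the descendants.
That amount (₹648,000) is divided into 4 shares of ₹162,000: Qadir, Declan, and Efua each take ₹162,000; Amira's ₹162,000 share passes to Amira's issue.
Amira's share (₹162,000) is divided into 3 shares of ₹54,000: Torin, Nikolai, and Aditi each take ₹54,000.

Torin receives ₹54,000.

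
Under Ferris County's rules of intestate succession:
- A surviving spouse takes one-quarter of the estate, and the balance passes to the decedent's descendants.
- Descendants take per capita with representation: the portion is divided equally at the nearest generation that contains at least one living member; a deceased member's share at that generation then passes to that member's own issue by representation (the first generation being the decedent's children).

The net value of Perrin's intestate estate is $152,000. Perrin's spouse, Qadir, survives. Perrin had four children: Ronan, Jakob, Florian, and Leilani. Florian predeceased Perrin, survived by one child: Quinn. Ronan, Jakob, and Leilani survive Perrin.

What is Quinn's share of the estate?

Quinn receives $28,500.

Qadir takes one-quarter of $152,000 = $38,000. The remaining $114,000 passes to the descendants.
The descendants' portion ($114,000) is divided into 4 shares of $28,500: Ronan, Jakob, and Leilani each take $28,500; Florian's $28,500 share passes to Florian's issue.
Florian's share ($28,500) passes entirely to Quinn.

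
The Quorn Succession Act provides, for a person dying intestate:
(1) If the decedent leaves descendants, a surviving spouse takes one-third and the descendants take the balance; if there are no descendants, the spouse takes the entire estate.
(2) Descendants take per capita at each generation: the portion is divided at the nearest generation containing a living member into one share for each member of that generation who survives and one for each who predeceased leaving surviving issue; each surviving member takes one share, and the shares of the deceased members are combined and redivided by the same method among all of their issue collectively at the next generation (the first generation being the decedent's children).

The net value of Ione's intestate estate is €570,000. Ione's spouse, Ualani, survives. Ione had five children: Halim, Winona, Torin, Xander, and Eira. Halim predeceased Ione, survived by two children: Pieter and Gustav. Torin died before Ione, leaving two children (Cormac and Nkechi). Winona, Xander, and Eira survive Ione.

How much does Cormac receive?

Cormac receives €38,000.

Ualani takes one-third of €570,000 = €190,000. The remaining €380,000 passes to the descendants.
The descendants' portion (€380,000) is divided at the children's generation into 5 shares of €76,000. Winona, Xander, and Eira each take €76,000. The 2 shares of the deceased (Halim and Torin) are combined into a pool of €152,000.
That pool (€152,000) is divided at the grandchildren's generation equally among Pieter, Gustav, Cormac, and Nkechi: €38,000 each.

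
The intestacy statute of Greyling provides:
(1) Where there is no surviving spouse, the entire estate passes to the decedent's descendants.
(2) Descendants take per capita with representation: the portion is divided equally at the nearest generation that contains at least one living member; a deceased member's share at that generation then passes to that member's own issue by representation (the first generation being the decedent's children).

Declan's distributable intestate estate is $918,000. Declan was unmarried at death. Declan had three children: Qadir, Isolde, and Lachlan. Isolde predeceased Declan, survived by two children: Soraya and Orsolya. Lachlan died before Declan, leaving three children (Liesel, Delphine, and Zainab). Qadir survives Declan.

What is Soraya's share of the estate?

The entire $918,000 passes to the descendants.
That amount ($918,000) is divided into 3 shares of $306,000: Qadir takes $306,000; Isolde's $306,000 share passes to Isolde's issue; Lachlan's $306,000 share passes to Lachlan's issue.
Isolde's share ($306,000) is divided into 2 shares of $153,000: Soraya and Orsolya each take $153,000.
Lachlan's share ($306,000) is divided into 3 shares of $102,000: Liesel, Delphine, and Zainab each take $102,000.

Soraya receives $153,000.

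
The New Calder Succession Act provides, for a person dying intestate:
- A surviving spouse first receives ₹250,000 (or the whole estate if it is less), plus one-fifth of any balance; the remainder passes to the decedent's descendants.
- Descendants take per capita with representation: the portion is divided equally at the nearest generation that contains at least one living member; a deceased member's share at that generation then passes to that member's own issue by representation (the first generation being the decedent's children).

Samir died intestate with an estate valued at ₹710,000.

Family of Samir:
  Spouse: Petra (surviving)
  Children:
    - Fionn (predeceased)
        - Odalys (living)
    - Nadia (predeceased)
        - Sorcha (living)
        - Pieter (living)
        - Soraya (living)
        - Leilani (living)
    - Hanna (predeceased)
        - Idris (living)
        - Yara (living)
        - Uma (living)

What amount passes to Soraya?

Soraya receives ₹46,000.

Petra first takes ₹250,000, leaving a balance of ₹460,000. Petra then takes one-fifth of the balance (₹92,000), for a total of ₹342,000. The remaining ₹368,000 passes to the descendants.
No child survives, so the initial division is made at the grandchildren's generation.
The descendants' portion (₹368,000) is divided into 8 shares of ₹46,000: Odalys, Sorcha, Pieter, Soraya, Leilani, Idris, Yara, and Uma each take ₹46,000.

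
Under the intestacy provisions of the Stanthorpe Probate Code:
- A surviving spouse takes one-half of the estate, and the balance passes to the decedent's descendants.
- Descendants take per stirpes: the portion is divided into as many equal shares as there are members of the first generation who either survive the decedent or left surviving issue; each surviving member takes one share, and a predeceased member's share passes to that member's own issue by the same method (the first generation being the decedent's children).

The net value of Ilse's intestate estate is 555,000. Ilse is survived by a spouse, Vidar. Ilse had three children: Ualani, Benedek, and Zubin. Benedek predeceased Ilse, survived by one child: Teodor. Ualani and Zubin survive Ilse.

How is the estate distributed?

Vidar takes one-half of 555,000 = 277,500. The remaining 277,500 passes to the descendants.
The descendants' portion (277,500) is divided into 3 shares of 92,500: Ualani and Zubin each take 92,500; Benedek's 92,500 share passes to Benedek's issue.
Benedek's share (92,500) passes entirely to Teodor.

Vidar: 277,500; Ualani: 92,500; Teodor: 92,500; Zubin: 92,500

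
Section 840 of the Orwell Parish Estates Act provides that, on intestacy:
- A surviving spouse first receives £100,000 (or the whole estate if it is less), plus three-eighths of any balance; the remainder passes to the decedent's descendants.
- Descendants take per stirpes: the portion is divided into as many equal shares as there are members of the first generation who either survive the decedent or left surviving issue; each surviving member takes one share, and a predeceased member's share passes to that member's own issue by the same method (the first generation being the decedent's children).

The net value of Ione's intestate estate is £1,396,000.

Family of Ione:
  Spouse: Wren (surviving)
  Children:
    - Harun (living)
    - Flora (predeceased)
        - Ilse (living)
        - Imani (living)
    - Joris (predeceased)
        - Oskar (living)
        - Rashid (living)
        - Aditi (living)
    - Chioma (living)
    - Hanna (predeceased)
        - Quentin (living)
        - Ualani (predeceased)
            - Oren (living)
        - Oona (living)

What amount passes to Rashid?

Wren first takes £100,000, leaving a balance of £1,296,000. Wren then takes three-eighths of the balance (£486,000), for a total of £586,000. The remaining £810,000 passes to the descendants.
The descendants' portion (£810,000) is divided into 5 shares of £162,000: Harun and Chioma each take £162,000; Flora's £162,000 share passes to Flora's issue; Joris's £162,000 share passes to Joris's issue; Hanna's £162,000 share passes to Hanna's issue.
Flora's share (£162,000) is divided into 2 shares of £81,000: Ilse and Imani each take £81,000.
Joris's share (£162,000) is divided into 3 shares of £54,000: Oskar, Rashid, and Aditi each take £54,000.
Hanna's share (£162,000) is divided into 3 shares of £54,000: Quentin and Oona each take £54,000; Ualani's £54,000 share passes to Ualani's issue.
Ualani's share (£54,000) passes entirely to Oren.

Rashid receives £54,000.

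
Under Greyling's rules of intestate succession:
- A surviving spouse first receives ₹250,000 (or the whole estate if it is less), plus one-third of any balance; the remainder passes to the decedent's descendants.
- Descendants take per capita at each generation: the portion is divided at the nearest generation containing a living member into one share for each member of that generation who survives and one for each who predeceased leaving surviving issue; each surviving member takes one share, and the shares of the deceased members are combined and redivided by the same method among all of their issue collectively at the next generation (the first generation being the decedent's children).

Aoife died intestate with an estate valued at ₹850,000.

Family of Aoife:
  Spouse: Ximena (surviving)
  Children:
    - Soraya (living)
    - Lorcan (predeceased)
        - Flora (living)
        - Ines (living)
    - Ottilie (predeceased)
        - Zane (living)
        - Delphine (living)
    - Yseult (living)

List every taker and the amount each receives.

Ximena: ₹450,000; Soraya: ₹100,000; Flora: ₹50,000; Ines: ₹50,000; Zane: ₹50,000; Delphine: ₹50,000; Yseult: ₹100,000

Ximena first takes ₹250,000, leaving a balance of ₹600,000. Ximena then takes one-third of the balance (₹200,000), for a total of ₹450,000. The remaining ₹400,000 passes to the descendants.
The descendants' portion (₹400,000) is divided at the children's generation into 4 shares of ₹100,000. Soraya and Yseult each take ₹100,000. The 2 shares of the deceased (Lorcan and Ottilie) are combined into a pool of ₹200,000.
That pool (₹200,000) is divided at the grandchildren's generation equally among Flora, Ines, Zane, and Delphine: ₹50,000 each.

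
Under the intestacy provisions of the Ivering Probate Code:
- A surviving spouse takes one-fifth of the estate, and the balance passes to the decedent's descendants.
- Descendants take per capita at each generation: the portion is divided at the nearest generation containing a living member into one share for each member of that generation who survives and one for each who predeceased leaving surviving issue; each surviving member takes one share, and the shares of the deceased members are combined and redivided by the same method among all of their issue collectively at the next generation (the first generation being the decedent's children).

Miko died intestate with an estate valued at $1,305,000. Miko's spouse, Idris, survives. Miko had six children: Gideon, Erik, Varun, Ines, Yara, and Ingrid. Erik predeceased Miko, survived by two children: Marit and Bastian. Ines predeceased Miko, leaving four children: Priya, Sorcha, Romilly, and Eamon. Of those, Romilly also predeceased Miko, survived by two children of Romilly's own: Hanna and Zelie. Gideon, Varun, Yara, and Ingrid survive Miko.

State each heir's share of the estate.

Idris takes one-fifth of $1,305,000 = $261,000. The remaining $1,044,000 passes to the descendants.
The descendants' portion ($1,044,000) is divided at the children's generation into 6 shares of $174,000. Gideon, Varun, Yara, and Ingrid each take $174,000. The 2 shares of the deceased (Erik and Ines) are combined into a pool of $348,000.
That pool ($348,000) is divided at the grandchildren's generation into 6 shares of $58,000. Marit, Bastian, Priya, Sorcha, and Eamon each take $58,000. The remaining share for the deceased Romilly ($58,000) is carried to the next generation.
That pool ($58,000) is divided at the great-grandchildren's generation equally among Hanna and Zelie: $29,000 each.

Idris: $261,000; Gideon: $174,000; Marit: $58,000; Bastian: $58,000; Varun: $174,000; Priya: $58,000; Sorcha: $58,000; Hanna: $29,000; Zelie: $29,000; Eamon: $58,000; Yara: $174,000; Ingrid: $174,000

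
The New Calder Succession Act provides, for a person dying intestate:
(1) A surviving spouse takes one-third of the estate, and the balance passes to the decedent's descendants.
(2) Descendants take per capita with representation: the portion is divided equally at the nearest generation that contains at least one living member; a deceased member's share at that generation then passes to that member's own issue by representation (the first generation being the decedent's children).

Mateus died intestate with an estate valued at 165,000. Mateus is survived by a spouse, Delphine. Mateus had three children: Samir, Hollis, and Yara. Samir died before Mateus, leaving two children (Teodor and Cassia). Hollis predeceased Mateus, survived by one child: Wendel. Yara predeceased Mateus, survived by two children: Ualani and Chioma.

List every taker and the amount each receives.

Delphine takes one-third of 165,000 = 55,000. The remaining 110,000 passes to the descendants.
No child survives, so the initial division is made at the grandchildren's generation.
The descendants' portion (110,000) is divided into 5 shares of 22,000: Teodor, Cassia, Wendel, Ualani, and Chioma each take 22,000.

Delphine: 55,000; Teodor: 22,000; Cassia: 22,000; Wendel: 22,000; Ualani: 22,000; Chioma: 22,000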